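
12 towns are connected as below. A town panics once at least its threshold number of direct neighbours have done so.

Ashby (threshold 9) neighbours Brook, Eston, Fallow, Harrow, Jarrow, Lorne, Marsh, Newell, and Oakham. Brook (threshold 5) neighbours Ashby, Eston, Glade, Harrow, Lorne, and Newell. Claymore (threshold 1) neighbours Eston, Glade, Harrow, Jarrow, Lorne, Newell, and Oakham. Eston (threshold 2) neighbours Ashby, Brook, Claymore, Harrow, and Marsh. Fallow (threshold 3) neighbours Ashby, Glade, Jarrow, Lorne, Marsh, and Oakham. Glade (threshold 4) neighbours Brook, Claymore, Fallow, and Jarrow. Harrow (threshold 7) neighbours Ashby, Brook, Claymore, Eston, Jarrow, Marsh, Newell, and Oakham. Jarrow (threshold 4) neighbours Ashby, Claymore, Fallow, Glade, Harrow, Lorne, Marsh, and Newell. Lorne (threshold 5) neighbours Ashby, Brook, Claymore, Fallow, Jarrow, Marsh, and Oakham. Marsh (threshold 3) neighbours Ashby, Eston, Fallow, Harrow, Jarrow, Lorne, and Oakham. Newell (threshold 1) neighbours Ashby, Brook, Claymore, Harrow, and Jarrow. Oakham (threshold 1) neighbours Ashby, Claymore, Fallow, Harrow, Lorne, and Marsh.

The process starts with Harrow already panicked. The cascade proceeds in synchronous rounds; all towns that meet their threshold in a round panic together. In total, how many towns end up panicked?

Round 1 — Harrow panics (initial).
Round 2 — checking thresholds:
  Ashby: 1 of 9 neighbours < 9, holds.
  Brook: 1 of 6 neighbours < 5, holds.
  Claymore: 1 of 7 neighbours ≥ 1, panics.
  Eston: 1 of 5 neighbours < 2, holds.
  Jarrow: 1 of 8 neighbours < 4, holds.
  Marsh: 1 of 7 neighbours < 3, holds.
  Newell: 1 of 5 neighbours ≥ 1, panics.
  Oakham: 1 of 6 neighbours ≥ 1, panics.
Round 3 — checking thresholds:
  Ashby: 3 of 9 neighbours < 9, holds.
  Brook: 2 of 6 neighbours < 5, holds.
  Eston: 2 of 5 neighbours ≥ 2, panics.
  Fallow: 1 of 6 neighbours < 3, holds.
  Glade: 1 of 4 neighbours < 4, holds.
  Jarrow: 3 of 8 neighbours < 4, holds.
  Lorne: 2 of 7 neighbours < 5, holds.
  Marsh: 2 of 7 neighbours < 3, holds.
Round 4 — checking thresholds:
  Ashby: 4 of 9 neighbours < 9, holds.
  Brook: 3 of 6 neighbours < 5, holds.
  Fallow: 1 of 6 neighbours < 3, holds.
  Glade: 1 of 4 neighbours < 4, holds.
  Jarrow: 3 of 8 neighbours < 4, holds.
  Lorne: 2 of 7 neighbours < 5, holds.
  Marsh: 3 of 7 neighbours ≥ 3, panics.
Round 5 — checking thresholds:
  Ashby: 5 of 9 neighbours < 9, holds.
  Brook: 3 of 6 neighbours < 5, holds.
  Fallow: 2 of 6 neighbours < 3, holds.
  Glade: 1 of 4 neighbours < 4, holds.
  Jarrow: 4 of 8 neighbours ≥ 4, panics.
  Lorne: 3 of 7 neighbours < 5, holds.
Round 6 — checking thresholds:
  Ashby: 6 of 9 neighbours < 9, holds.
  Brook: 3 of 6 neighbours < 5, holds.
  Fallow: 3 of 6 neighbours ≥ 3, panics.
  Glade: 2 of 4 neighbours < 4, holds.
  Lorne: 4 of 7 neighbours < 5, holds.
Round 7 — checking thresholds:
  Ashby: 7 of 9 neighbours < 9, holds.
  Brook: 3 of 6 neighbours < 5, holds.
  Glade: 3 of 4 neighbours < 4, holds.
  Lorne: 5 of 7 neighbours ≥ 5, panics.
Round 8 — no new panics; cascade stops.

9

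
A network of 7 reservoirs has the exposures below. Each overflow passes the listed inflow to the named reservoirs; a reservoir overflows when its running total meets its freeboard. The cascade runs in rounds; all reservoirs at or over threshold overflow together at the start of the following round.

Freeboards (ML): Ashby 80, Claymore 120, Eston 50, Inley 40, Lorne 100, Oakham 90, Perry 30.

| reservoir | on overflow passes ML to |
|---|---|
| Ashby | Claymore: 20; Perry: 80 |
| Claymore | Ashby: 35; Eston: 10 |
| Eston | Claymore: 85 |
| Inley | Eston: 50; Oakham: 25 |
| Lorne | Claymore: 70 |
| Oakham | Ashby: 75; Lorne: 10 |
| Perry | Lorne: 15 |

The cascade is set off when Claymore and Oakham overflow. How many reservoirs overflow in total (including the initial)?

Round 1 — Claymore, Oakham overflow (initial).
  Ashby: +35+75 → 110 ≥ 80
  Eston: +10 → 10 < 50
  Lorne: +10 → 10 < 100
Round 2 — Ashby overflows.
  Perry: +80 → 80 ≥ 30
Round 3 — Perry overflows.
  Lorne: +15 → 25 < 100
No further overflows.

4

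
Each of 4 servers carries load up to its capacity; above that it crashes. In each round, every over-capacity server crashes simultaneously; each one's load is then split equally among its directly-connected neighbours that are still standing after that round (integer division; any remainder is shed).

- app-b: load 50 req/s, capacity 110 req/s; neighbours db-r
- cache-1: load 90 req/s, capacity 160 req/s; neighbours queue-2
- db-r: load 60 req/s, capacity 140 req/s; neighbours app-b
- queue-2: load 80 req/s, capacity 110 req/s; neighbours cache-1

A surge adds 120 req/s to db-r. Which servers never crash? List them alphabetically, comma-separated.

Round 1 — db-r at 180 > 140. db-r crashes.
  db-r sheds 180 req/s to app-b: 180 each.
    app-b: 50+180 = 230 > 110
Round 2 — app-b crashes.
  app-b sheds 230 req/s: no online neighbours, lost.
No further crashes.

cache-1, queue-2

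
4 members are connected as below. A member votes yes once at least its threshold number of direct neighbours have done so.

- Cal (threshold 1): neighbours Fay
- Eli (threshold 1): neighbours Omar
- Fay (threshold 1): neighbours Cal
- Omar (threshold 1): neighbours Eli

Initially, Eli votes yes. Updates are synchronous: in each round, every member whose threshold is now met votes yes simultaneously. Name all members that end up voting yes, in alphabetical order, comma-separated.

Round 1 — Eli votes yes (initial).
Round 2 — checking thresholds:
  Omar: 1 of 1 neighbours ≥ 1, votes yes.
Round 3 — no new yes votes; cascade stops.

Eli, Omar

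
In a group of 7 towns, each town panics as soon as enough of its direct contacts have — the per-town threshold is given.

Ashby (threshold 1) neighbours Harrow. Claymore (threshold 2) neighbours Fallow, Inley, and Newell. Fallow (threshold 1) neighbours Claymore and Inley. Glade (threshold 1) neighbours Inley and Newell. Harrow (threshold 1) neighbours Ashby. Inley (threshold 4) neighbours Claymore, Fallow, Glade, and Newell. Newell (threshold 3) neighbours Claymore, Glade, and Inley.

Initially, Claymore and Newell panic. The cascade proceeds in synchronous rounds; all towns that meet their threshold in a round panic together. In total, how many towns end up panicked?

5

Round 1 — Claymore, Newell panic (initial).
Round 2 — checking thresholds:
  Fallow: 1 of 2 neighbours ≥ 1, panics.
  Glade: 1 of 2 neighbours ≥ 1, panics.
  Inley: 2 of 4 neighbours < 4, holds.
Round 3 — checking thresholds:
  Inley: 4 of 4 neighbours ≥ 4, panics.
Round 4 — no new panics; cascade stops.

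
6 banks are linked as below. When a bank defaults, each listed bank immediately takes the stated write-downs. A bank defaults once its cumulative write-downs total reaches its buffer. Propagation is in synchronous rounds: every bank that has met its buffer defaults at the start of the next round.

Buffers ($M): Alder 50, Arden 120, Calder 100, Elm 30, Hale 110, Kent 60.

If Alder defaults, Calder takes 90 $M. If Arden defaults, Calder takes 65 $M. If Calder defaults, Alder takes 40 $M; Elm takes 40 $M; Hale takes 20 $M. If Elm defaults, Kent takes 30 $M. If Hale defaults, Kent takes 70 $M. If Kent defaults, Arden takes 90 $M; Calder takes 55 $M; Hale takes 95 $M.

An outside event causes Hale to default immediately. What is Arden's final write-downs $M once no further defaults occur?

Round 1 — Hale defaults (initial).
  Kent: +70 → 70 ≥ 60
Round 2 — Kent defaults.
  Arden: +90 → 90 < 120
  Calder: +55 → 55 < 100
No further defaults.

90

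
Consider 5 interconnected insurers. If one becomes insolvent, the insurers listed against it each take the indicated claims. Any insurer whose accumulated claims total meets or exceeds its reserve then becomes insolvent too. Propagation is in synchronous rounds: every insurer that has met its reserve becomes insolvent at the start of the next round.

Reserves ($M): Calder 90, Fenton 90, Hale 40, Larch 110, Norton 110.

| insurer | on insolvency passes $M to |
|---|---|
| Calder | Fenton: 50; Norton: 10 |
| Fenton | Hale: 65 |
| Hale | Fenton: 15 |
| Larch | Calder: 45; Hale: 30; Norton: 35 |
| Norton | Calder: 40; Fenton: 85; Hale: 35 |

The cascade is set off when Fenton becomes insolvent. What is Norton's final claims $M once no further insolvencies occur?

0

Round 1 — Fenton becomes insolvent (initial).
  Hale: +65 → 65 ≥ 40
Round 2 — Hale becomes insolvent.
No further insolvencies.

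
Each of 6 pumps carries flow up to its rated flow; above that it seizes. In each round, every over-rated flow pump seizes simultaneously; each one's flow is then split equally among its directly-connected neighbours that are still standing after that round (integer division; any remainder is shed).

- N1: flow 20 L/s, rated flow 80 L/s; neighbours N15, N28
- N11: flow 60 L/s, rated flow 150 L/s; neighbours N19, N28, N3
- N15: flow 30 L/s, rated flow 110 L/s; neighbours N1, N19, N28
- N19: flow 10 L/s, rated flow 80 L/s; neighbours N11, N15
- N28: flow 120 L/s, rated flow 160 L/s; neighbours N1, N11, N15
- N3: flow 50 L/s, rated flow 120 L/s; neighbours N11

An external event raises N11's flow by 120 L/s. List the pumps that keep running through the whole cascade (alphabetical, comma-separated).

N3

Round 1 — N11 at 180 > 150. N11 seizes.
  N11 sheds 180 L/s to N19, N28, N3: 60 each.
    N19: 10+60 = 70 ≤ 80
    N28: 120+60 = 180 > 160
    N3: 50+60 = 110 ≤ 120
Round 2 — N28 seizes.
  N28 sheds 180 L/s to N1, N15: 90 each.
    N1: 20+90 = 110 > 80
    N15: 30+90 = 120 > 110
Round 3 — N1, N15 seize.
  N1 sheds 110 L/s: no online neighbours, lost.
  N15 sheds 120 L/s to N19: 120 each.
    N19: 70+120 = 190 > 80
Round 4 — N19 seizes.
  N19 sheds 190 L/s: no online neighbours, lost.
No further seizures.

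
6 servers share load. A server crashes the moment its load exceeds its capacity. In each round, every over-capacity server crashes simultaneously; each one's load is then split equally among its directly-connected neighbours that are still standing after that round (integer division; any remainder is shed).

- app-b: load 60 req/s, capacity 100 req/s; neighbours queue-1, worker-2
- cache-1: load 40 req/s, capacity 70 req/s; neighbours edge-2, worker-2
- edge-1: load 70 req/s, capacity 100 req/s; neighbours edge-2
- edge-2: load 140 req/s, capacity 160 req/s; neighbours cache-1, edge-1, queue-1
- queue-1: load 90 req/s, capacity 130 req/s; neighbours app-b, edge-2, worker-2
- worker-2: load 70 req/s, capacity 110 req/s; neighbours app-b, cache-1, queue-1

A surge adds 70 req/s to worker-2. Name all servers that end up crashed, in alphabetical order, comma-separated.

app-b, cache-1, edge-1, edge-2, queue-1, worker-2

Round 1 — worker-2 at 140 > 110. worker-2 crashes.
  worker-2 sheds 140 req/s to app-b, cache-1, queue-1: 46 each (2 lost).
    app-b: 60+46 = 106 > 100
    cache-1: 40+46 = 86 > 70
    queue-1: 90+46 = 136 > 130
Round 2 — app-b, cache-1, queue-1 crash.
  app-b sheds 106 req/s: no online neighbours, lost.
  cache-1 sheds 86 req/s to edge-2: 86 each.
    edge-2: 140+86 = 226 > 160
  queue-1 sheds 136 req/s to edge-2: 136 each.
    edge-2: 226+136 = 362 > 160
Round 3 — edge-2 crashes.
  edge-2 sheds 362 req/s to edge-1: 362 each.
    edge-1: 70+362 = 432 > 100
Round 4 — edge-1 crashes.
  edge-1 sheds 432 req/s: no online neighbours, lost.
No further crashes.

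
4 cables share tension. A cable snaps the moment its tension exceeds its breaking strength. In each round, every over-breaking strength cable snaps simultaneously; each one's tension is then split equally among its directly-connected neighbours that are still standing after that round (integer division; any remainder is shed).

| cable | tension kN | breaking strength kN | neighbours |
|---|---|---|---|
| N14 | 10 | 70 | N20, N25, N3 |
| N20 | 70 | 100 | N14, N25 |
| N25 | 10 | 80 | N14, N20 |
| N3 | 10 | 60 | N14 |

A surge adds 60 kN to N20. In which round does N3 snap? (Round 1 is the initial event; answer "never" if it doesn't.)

Round 1 — N20 at 130 > 100. N20 snaps.
  N20 sheds 130 kN to N14, N25: 65 each.
    N14: 10+65 = 75 > 70
    N25: 10+65 = 75 ≤ 80
Round 2 — N14 snaps.
  N14 sheds 75 kN to N25, N3: 37 each (1 lost).
    N25: 75+37 = 112 > 80
    N3: 10+37 = 47 ≤ 60
Round 3 — N25 snaps.
  N25 sheds 112 kN: no online neighbours, lost.
No further breaks.

never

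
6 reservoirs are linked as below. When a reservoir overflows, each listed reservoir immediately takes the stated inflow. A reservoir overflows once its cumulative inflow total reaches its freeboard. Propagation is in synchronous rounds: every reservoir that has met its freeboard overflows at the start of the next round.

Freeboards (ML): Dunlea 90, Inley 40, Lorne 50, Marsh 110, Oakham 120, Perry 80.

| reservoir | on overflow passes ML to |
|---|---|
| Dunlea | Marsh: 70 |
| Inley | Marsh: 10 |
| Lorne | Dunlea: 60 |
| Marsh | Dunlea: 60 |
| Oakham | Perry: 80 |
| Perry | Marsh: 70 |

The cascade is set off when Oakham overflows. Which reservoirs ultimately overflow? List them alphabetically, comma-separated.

Oakham, Perry

Round 1 — Oakham overflows (initial).
  Perry: +80 → 80 ≥ 80
Round 2 — Perry overflows.
  Marsh: +70 → 70 < 110
No further overflows.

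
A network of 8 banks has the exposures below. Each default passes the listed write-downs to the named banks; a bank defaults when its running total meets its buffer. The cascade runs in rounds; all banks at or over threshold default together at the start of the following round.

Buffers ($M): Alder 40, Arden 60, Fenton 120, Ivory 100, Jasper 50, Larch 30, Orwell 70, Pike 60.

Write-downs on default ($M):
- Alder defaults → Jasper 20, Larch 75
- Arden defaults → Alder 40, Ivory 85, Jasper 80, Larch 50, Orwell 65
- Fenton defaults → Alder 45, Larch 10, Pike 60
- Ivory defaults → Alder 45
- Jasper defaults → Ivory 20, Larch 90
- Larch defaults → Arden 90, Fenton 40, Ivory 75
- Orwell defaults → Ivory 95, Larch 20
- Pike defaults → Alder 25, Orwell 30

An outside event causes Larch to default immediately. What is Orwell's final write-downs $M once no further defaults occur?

Round 1 — Larch defaults (initial).
  Arden: +90 → 90 ≥ 60
  Fenton: +40 → 40 < 120
  Ivory: +75 → 75 < 100
Round 2 — Arden defaults.
  Alder: +40 → 40 ≥ 40
  Ivory: +85 → 160 ≥ 100
  Jasper: +80 → 80 ≥ 50
  Orwell: +65 → 65 < 70
Round 3 — Alder, Ivory, Jasper default.
No further defaults.

65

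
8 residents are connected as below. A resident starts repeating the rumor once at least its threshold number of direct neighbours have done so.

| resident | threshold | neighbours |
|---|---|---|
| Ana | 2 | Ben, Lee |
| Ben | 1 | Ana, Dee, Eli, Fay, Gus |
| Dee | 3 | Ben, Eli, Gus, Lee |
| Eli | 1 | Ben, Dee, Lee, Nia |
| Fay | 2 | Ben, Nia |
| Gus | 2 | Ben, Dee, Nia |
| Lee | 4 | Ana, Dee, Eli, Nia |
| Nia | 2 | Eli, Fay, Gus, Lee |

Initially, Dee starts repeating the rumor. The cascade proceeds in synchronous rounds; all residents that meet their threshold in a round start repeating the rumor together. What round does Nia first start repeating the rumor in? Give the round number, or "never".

Round 1 — Dee starts repeating the rumor (initial).
Round 2 — checking thresholds:
  Ben: 1 of 5 neighbours ≥ 1, starts repeating the rumor.
  Eli: 1 of 4 neighbours ≥ 1, starts repeating the rumor.
  Gus: 1 of 3 neighbours < 2, below threshold.
  Lee: 1 of 4 neighbours < 4, below threshold.
Round 3 — checking thresholds:
  Ana: 1 of 2 neighbours < 2, below threshold.
  Fay: 1 of 2 neighbours < 2, below threshold.
  Gus: 2 of 3 neighbours ≥ 2, starts repeating the rumor.
  Lee: 2 of 4 neighbours < 4, below threshold.
  Nia: 1 of 4 neighbours < 2, below threshold.
Round 4 — checking thresholds:
  Ana: 1 of 2 neighbours < 2, below threshold.
  Fay: 1 of 2 neighbours < 2, below threshold.
  Lee: 2 of 4 neighbours < 4, below threshold.
  Nia: 2 of 4 neighbours ≥ 2, starts repeating the rumor.
Round 5 — checking thresholds:
  Ana: 1 of 2 neighbours < 2, below threshold.
  Fay: 2 of 2 neighbours ≥ 2, starts repeating the rumor.
  Lee: 3 of 4 neighbours < 4, below threshold.
Round 6 — no new spreads; cascade stops.

4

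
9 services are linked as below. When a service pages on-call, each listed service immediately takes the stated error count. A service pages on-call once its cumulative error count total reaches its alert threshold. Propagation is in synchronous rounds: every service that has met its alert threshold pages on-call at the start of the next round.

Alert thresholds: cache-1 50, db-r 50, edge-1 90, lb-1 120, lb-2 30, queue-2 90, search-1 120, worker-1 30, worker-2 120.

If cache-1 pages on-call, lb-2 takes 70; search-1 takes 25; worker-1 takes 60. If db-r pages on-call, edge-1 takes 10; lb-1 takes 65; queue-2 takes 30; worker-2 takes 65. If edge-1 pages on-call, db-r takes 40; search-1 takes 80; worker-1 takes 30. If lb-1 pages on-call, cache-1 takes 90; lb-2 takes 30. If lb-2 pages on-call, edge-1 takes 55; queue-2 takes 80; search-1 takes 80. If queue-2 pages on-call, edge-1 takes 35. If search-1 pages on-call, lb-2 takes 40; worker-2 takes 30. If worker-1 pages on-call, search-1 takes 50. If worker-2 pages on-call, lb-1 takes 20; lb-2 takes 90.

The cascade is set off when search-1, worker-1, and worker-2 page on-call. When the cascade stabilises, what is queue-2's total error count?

80

Round 1 — search-1, worker-1, worker-2 page on-call (initial).
  lb-1: +20 → 20 < 120
  lb-2: +40+90 → 130 ≥ 30
Round 2 — lb-2 pages on-call.
  edge-1: +55 → 55 < 90
  queue-2: +80 → 80 < 90
No further pages.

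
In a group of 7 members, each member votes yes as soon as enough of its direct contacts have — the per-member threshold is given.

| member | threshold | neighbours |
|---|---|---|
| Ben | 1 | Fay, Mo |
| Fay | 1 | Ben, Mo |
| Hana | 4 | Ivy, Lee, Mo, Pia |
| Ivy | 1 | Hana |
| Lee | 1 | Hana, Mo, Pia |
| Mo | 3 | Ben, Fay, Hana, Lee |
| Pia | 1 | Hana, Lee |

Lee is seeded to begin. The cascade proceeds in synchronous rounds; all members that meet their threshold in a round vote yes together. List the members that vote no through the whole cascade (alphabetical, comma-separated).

Ben, Fay, Hana, Ivy, Mo

Round 1 — Lee votes yes (initial).
Round 2 — checking thresholds:
  Hana: 1 of 4 neighbours < 4, holds.
  Mo: 1 of 4 neighbours < 3, holds.
  Pia: 1 of 2 neighbours ≥ 1, votes yes.
Round 3 — no new yes votes; cascade stops.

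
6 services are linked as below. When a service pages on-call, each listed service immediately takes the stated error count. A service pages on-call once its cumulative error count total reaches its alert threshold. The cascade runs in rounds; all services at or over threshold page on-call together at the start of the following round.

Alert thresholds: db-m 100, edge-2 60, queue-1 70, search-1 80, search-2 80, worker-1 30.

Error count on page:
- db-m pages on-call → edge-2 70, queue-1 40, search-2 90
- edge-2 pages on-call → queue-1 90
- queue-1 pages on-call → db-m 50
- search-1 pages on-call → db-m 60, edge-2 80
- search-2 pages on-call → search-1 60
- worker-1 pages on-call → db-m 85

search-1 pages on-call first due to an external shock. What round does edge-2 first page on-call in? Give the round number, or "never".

2

Round 1 — search-1 pages on-call (initial).
  db-m: +60 → 60 < 100
  edge-2: +80 → 80 ≥ 60
Round 2 — edge-2 pages on-call.
  queue-1: +90 → 90 ≥ 70
Round 3 — queue-1 pages on-call.
  db-m: +50 → 110 ≥ 100
Round 4 — db-m pages on-call.
  search-2: +90 → 90 ≥ 80
Round 5 — search-2 pages on-call.
No further pages.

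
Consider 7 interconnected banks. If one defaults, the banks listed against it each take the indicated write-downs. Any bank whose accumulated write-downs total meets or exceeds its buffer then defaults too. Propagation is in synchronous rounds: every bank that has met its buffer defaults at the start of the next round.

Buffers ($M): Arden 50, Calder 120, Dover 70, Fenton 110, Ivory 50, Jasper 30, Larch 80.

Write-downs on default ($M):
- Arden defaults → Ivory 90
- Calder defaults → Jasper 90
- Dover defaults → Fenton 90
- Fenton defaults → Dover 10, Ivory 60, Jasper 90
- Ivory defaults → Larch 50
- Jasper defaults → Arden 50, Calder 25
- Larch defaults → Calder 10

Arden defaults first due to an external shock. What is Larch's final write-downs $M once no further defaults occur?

Round 1 — Arden defaults (initial).
  Ivory: +90 → 90 ≥ 50
Round 2 — Ivory defaults.
  Larch: +50 → 50 < 80
No further defaults.

50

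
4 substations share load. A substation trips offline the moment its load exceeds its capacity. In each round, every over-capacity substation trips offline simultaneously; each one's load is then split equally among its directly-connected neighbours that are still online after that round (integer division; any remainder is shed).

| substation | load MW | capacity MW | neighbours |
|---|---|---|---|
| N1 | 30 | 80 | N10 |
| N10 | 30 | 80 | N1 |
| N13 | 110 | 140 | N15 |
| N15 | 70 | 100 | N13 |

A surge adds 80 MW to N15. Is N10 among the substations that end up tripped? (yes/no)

Round 1 — N15 at 150 > 100. N15 trips offline.
  N15 sheds 150 MW to N13: 150 each.
    N13: 110+150 = 260 > 140
Round 2 — N13 trips offline.
  N13 sheds 260 MW: no online neighbours, lost.
No further trips.

no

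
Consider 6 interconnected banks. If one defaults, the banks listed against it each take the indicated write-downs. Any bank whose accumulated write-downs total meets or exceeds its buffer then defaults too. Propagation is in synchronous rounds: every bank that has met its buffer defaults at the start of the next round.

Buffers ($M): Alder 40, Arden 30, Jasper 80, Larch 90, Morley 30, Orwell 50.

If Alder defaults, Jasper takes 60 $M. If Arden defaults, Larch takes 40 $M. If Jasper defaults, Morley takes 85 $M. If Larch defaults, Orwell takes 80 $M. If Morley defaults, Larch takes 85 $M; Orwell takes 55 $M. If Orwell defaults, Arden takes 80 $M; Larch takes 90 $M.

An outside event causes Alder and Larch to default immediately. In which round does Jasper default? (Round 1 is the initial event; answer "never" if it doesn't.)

never

Round 1 — Alder, Larch default (initial).
  Jasper: +60 → 60 < 80
  Orwell: +80 → 80 ≥ 50
Round 2 — Orwell defaults.
  Arden: +80 → 80 ≥ 30
Round 3 — Arden defaults.
No further defaults.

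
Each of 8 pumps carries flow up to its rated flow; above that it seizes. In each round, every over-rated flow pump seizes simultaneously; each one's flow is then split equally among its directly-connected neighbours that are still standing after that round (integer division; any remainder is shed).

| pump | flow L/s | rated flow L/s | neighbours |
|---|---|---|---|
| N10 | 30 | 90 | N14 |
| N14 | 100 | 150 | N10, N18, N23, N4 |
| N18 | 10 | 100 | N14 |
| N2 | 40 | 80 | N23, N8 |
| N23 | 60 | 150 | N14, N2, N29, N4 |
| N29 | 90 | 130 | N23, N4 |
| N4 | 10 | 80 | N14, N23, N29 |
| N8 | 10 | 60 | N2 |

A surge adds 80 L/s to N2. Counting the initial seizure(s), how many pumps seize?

Round 1 — N2 at 120 > 80. N2 seizes.
  N2 sheds 120 L/s to N23, N8: 60 each.
    N23: 60+60 = 120 ≤ 150
    N8: 10+60 = 70 > 60
Round 2 — N8 seizes.
  N8 sheds 70 L/s: no online neighbours, lost.
No further seizures.

2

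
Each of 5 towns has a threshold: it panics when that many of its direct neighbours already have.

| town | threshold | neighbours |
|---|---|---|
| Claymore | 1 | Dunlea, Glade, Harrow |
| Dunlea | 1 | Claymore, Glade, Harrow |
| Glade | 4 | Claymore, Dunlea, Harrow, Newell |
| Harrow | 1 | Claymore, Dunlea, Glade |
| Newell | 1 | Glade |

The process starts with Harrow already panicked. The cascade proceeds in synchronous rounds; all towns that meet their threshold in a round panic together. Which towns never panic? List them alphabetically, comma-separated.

Round 1 — Harrow panics (initial).
Round 2 — checking thresholds:
  Claymore: 1 of 3 neighbours ≥ 1, panics.
  Dunlea: 1 of 3 neighbours ≥ 1, panics.
  Glade: 1 of 4 neighbours < 4, below threshold.
Round 3 — no new panics; cascade stops.

Glade, Newell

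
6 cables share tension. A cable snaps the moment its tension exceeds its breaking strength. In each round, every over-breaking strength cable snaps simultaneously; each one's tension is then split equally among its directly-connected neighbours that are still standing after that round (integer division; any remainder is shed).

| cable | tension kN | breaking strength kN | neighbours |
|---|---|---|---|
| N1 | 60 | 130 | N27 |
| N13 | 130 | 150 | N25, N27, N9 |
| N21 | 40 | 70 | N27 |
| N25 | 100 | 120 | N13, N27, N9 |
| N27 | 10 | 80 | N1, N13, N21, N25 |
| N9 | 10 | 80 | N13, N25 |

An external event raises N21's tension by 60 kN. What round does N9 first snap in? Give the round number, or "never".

Round 1 — N21 at 100 > 70. N21 snaps.
  N21 sheds 100 kN to N27: 100 each.
    N27: 10+100 = 110 > 80
Round 2 — N27 snaps.
  N27 sheds 110 kN to N1, N13, N25: 36 each (2 lost).
    N1: 60+36 = 96 ≤ 130
    N13: 130+36 = 166 > 150
    N25: 100+36 = 136 > 120
Round 3 — N13, N25 snap.
  N13 sheds 166 kN to N9: 166 each.
    N9: 10+166 = 176 > 80
  N25 sheds 136 kN to N9: 136 each.
    N9: 176+136 = 312 > 80
Round 4 — N9 snaps.
  N9 sheds 312 kN: no online neighbours, lost.
No further breaks.

4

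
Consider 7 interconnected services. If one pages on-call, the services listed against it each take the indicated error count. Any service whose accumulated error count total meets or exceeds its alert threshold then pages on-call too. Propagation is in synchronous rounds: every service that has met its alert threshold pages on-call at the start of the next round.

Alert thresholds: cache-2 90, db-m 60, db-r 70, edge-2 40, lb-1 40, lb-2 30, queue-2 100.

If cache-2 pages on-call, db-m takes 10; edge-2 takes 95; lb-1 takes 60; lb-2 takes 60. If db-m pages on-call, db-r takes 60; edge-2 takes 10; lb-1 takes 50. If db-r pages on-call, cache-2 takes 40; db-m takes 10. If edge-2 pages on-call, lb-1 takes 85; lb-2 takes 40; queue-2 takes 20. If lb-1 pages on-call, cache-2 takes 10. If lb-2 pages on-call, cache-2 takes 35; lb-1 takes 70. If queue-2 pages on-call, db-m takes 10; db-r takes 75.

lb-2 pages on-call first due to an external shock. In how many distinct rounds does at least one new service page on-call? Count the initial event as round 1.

2

Round 1 — lb-2 pages on-call (initial).
  cache-2: +35 → 35 < 90
  lb-1: +70 → 70 ≥ 40
Round 2 — lb-1 pages on-call.
  cache-2: +10 → 45 < 90
No further pages.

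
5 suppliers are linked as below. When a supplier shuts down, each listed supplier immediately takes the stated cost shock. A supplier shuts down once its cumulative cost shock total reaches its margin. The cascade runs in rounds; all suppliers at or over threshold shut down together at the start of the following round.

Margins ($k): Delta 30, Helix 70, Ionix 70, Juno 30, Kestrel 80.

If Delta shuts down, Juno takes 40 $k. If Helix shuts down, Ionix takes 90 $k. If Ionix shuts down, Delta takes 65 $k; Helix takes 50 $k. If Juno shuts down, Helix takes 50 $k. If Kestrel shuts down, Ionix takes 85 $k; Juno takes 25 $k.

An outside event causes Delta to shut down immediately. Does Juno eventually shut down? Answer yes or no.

Round 1 — Delta shuts down (initial).
  Juno: +40 → 40 ≥ 30
Round 2 — Juno shuts down.
  Helix: +50 → 50 < 70
No further shutdowns.

yes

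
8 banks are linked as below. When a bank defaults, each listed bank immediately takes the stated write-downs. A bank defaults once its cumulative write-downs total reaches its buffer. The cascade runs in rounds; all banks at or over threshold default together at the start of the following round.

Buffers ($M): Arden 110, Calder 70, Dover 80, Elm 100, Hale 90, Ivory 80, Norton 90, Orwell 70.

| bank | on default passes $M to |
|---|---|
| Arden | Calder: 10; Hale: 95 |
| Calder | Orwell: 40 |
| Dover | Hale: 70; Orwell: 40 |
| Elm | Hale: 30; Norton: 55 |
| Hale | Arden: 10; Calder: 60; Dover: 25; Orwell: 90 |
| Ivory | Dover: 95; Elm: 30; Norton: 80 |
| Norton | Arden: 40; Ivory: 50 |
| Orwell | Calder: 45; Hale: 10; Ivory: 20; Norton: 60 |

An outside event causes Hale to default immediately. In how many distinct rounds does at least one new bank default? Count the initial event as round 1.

Round 1 — Hale defaults (initial).
  Arden: +10 → 10 < 110
  Calder: +60 → 60 < 70
  Dover: +25 → 25 < 80
  Orwell: +90 → 90 ≥ 70
Round 2 — Orwell defaults.
  Calder: +45 → 105 ≥ 70
  Ivory: +20 → 20 < 80
  Norton: +60 → 60 < 90
Round 3 — Calder defaults.
No further defaults.

3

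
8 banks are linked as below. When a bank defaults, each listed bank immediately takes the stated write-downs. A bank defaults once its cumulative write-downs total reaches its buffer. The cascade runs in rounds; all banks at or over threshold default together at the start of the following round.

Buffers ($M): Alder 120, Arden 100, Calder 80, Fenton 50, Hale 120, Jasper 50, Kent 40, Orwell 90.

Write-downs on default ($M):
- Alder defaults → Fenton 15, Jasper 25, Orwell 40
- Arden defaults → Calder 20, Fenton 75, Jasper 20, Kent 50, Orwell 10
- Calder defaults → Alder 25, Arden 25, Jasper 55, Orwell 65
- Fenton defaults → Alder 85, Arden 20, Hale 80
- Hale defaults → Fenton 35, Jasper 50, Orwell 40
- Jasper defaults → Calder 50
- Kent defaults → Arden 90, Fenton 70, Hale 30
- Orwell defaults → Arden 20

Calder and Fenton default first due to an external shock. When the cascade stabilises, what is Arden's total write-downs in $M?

45

Round 1 — Calder, Fenton default (initial).
  Alder: +25+85 → 110 < 120
  Arden: +25+20 → 45 < 100
  Hale: +80 → 80 < 120
  Jasper: +55 → 55 ≥ 50
  Orwell: +65 → 65 < 90
Round 2 — Jasper defaults.
No further defaults.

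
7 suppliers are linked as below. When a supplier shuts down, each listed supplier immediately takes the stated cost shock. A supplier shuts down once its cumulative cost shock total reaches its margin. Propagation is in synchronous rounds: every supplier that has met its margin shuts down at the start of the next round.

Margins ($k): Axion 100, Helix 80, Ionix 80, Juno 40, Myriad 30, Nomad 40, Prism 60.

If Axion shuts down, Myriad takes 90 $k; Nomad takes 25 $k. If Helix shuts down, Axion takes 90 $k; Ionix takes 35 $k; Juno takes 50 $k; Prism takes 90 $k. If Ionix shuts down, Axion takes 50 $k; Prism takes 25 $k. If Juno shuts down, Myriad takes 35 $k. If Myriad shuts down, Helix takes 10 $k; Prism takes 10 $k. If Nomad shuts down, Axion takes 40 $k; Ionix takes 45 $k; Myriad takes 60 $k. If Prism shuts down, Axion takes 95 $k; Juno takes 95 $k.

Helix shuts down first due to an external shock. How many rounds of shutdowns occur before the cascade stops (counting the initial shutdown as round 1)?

Round 1 — Helix shuts down (initial).
  Axion: +90 → 90 < 100
  Ionix: +35 → 35 < 80
  Juno: +50 → 50 ≥ 40
  Prism: +90 → 90 ≥ 60
Round 2 — Juno, Prism shut down.
  Axion: +95 → 185 ≥ 100
  Myriad: +35 → 35 ≥ 30
Round 3 — Axion, Myriad shut down.
  Nomad: +25 → 25 < 40
No further shutdowns.

3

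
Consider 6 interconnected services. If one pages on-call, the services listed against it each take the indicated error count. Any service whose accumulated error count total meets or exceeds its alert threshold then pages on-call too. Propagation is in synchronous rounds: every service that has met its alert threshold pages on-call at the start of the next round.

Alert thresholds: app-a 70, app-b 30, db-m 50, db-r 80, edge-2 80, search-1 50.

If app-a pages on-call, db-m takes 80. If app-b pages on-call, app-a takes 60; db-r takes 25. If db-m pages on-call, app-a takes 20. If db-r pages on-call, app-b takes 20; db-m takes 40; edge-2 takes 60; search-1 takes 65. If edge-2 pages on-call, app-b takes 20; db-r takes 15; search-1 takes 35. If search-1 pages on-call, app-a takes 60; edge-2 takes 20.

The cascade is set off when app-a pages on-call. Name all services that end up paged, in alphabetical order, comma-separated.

Round 1 — app-a pages on-call (initial).
  db-m: +80 → 80 ≥ 50
Round 2 — db-m pages on-call.
No further pages.

app-a, db-m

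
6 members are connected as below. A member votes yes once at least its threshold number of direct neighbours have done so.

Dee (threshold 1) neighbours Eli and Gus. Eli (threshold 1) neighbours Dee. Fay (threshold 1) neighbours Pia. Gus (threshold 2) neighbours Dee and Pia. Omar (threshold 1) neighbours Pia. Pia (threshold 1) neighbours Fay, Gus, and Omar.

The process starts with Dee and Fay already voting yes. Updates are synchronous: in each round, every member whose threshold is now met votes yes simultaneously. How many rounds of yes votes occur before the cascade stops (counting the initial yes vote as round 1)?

3

Round 1 — Dee, Fay vote yes (initial).
Round 2 — checking thresholds:
  Eli: 1 of 1 neighbours ≥ 1, votes yes.
  Gus: 1 of 2 neighbours < 2, below threshold.
  Pia: 1 of 3 neighbours ≥ 1, votes yes.
Round 3 — checking thresholds:
  Gus: 2 of 2 neighbours ≥ 2, votes yes.
  Omar: 1 of 1 neighbours ≥ 1, votes yes.
Round 4 — no new yes votes; cascade stops.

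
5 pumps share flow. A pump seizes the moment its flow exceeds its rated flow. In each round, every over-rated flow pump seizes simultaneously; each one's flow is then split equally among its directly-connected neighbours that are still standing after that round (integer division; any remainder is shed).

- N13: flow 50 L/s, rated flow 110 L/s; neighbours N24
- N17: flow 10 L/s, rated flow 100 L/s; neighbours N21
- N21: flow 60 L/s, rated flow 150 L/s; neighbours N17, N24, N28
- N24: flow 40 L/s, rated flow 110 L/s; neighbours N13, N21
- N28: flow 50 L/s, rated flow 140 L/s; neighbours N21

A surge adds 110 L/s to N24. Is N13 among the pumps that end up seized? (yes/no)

yes

Round 1 — N24 at 150 > 110. N24 seizes.
  N24 sheds 150 L/s to N13, N21: 75 each.
    N13: 50+75 = 125 > 110
    N21: 60+75 = 135 ≤ 150
Round 2 — N13 seizes.
  N13 sheds 125 L/s: no online neighbours, lost.
No further seizures.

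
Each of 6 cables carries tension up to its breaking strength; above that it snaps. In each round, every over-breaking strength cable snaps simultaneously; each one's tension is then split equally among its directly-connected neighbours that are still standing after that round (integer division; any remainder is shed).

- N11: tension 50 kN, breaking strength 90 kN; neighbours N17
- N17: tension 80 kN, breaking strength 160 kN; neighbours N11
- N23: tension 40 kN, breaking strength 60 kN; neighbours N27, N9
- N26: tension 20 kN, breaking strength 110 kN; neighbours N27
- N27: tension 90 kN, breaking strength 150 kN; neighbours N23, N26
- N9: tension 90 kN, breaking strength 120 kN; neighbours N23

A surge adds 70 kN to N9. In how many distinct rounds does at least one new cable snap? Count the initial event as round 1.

Round 1 — N9 at 160 > 120. N9 snaps.
  N9 sheds 160 kN to N23: 160 each.
    N23: 40+160 = 200 > 60
Round 2 — N23 snaps.
  N23 sheds 200 kN to N27: 200 each.
    N27: 90+200 = 290 > 150
Round 3 — N27 snaps.
  N27 sheds 290 kN to N26: 290 each.
    N26: 20+290 = 310 > 110
Round 4 — N26 snaps.
  N26 sheds 310 kN: no online neighbours, lost.
No further breaks.

4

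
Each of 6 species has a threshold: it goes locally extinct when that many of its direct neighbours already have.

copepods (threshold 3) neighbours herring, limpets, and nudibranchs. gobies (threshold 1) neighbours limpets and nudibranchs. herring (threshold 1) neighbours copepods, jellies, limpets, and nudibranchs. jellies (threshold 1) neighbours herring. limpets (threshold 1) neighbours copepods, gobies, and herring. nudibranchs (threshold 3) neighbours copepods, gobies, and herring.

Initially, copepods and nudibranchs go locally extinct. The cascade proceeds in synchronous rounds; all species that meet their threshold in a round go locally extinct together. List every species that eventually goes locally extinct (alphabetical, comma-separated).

Round 1 — copepods, nudibranchs go locally extinct (initial).
Round 2 — checking thresholds:
  gobies: 1 of 2 neighbours ≥ 1, goes locally extinct.
  herring: 2 of 4 neighbours ≥ 1, goes locally extinct.
  limpets: 1 of 3 neighbours ≥ 1, goes locally extinct.
Round 3 — checking thresholds:
  jellies: 1 of 1 neighbours ≥ 1, goes locally extinct.
Round 4 — no new extinctions; cascade stops.

copepods, gobies, herring, jellies, limpets, nudibranchs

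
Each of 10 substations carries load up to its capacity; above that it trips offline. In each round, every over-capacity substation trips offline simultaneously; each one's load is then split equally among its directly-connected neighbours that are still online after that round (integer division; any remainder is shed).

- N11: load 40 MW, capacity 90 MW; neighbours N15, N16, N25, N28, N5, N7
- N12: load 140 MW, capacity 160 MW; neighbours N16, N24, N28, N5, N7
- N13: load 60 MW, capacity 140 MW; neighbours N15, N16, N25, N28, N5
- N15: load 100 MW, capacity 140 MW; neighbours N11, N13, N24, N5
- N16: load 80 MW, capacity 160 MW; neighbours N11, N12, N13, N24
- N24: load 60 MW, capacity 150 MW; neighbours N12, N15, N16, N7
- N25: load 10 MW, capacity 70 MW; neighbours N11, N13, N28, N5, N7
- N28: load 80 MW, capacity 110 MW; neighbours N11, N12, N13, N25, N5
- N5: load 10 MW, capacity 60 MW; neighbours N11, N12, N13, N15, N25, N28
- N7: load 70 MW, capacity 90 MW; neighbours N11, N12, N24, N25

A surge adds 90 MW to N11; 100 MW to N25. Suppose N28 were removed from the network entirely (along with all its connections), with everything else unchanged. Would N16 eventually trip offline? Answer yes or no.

With N28 removed:
Round 1 — N11 at 130 > 90; N25 at 110 > 70. N11, N25 trip offline.
  N11 sheds 130 MW to N15, N16, N5, N7: 32 each (2 lost).
    N15: 100+32 = 132 ≤ 140
    N16: 80+32 = 112 ≤ 160
    N5: 10+32 = 42 ≤ 60
    N7: 70+32 = 102 > 90
  N25 sheds 110 MW to N13, N5, N7: 36 each (2 lost).
    N13: 60+36 = 96 ≤ 140
    N5: 42+36 = 78 > 60
    N7: 102+36 = 138 > 90
Round 2 — N5, N7 trip offline.
  N5 sheds 78 MW to N12, N13, N15: 26 each.
    N12: 140+26 = 166 > 160
    N13: 96+26 = 122 ≤ 140
    N15: 132+26 = 158 > 140
  N7 sheds 138 MW to N12, N24: 69 each.
    N12: 166+69 = 235 > 160
    N24: 60+69 = 129 ≤ 150
Round 3 — N12, N15 trip offline.
  N12 sheds 235 MW to N16, N24: 117 each (1 lost).
    N16: 112+117 = 229 > 160
    N24: 129+117 = 246 > 150
  N15 sheds 158 MW to N13, N24: 79 each.
    N13: 122+79 = 201 > 140
    N24: 246+79 = 325 > 150
Round 4 — N13, N16, N24 trip offline.
  N13 sheds 201 MW: no online neighbours, lost.
  N16 sheds 229 MW: no online neighbours, lost.
  N24 sheds 325 MW: no online neighbours, lost.
No further trips.

yes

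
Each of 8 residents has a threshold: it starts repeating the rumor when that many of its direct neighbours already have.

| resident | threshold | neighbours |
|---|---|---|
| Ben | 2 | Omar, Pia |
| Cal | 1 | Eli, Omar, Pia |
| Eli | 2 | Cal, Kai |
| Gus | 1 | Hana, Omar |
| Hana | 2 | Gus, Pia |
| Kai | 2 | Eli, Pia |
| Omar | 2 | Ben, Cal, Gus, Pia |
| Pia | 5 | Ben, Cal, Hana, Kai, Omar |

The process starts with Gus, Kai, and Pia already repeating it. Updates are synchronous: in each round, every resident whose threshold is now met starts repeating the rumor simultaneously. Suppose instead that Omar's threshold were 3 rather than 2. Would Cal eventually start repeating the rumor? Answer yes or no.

With Omar's threshold at 3:
Round 1 — Gus, Kai, Pia start repeating the rumor (initial).
Round 2 — checking thresholds:
  Ben: 1 of 2 neighbours < 2, holds.
  Cal: 1 of 3 neighbours ≥ 1, starts repeating the rumor.
  Eli: 1 of 2 neighbours < 2, holds.
  Hana: 2 of 2 neighbours ≥ 2, starts repeating the rumor.
  Omar: 2 of 4 neighbours < 3, holds.
Round 3 — checking thresholds:
  Ben: 1 of 2 neighbours < 2, holds.
  Eli: 2 of 2 neighbours ≥ 2, starts repeating the rumor.
  Omar: 3 of 4 neighbours ≥ 3, starts repeating the rumor.
Round 4 — checking thresholds:
  Ben: 2 of 2 neighbours ≥ 2, starts repeating the rumor.
Round 5 — no new spreads; cascade stops.

yes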